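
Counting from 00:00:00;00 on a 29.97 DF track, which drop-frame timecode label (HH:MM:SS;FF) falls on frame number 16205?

00:09:00;23

Ten DF minutes hold 17982 frames, so frame 16205 lies in block 0 (frames 0–17981) with 16205 frames into that block.
The block's first minute is 1800 frames and the rest 1798 each; 16205 frames reaches minute 9, so 0 × 18 + 9 × 2 = 18 labels have been skipped so far.
Adding those back, label number 16205 + 18 = 16223 at 30 labels/s is 540 s + 23 f = 0 h 9 min 0 s frame 23, i.e. 00:09:00;23.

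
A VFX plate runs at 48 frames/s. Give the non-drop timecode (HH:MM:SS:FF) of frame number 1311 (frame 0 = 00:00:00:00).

00:00:27:15

1311 ÷ 48 = 27 full seconds, remainder 15 frames.
27 s = 0 h 0 min 27 s.
Timecode: 00:00:27:15.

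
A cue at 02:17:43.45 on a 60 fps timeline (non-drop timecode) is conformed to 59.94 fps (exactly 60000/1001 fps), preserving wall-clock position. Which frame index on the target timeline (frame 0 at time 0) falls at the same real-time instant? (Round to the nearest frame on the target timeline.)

Source frame index: (2×3600 + 17×60 + 43) × 60 + 45 = 495825.
Real time: 495825 / (60) = 33055/4 s.
Target frame: (33055/4) × (60000/1001) = 45075000/91 ≈ 495329.670 → 495330.

frame 495330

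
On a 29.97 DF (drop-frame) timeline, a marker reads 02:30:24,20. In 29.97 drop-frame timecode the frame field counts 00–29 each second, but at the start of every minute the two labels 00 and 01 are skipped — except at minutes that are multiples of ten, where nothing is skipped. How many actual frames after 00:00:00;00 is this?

270470

As if non-drop at 30 labels/s: (2 × 3600 + 30 × 60 + 24) × 30 + 20 = 270740.
Minute boundaries passed: 150; those not divisible by 10: 150 − 15 = 135; dropped labels = 2 × 135 = 270.
Actual frame index = 270740 − 270 = 270470.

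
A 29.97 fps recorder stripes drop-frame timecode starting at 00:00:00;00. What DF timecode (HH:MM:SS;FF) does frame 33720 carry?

Each 10-minute DF block holds 10 × 60 × 30 − 9 × 2 = 17982 frames. 33720 ÷ 17982 → 1 full block, remainder 15738.
Within the partial block the first minute is 1800 frames and each further minute 1798, so 8 further minute boundaries passed. Total skipped labels = 18 × 1 + 2 × 8 = 34.
Non-drop label index = 33720 + 34 = 33754; at 30 labels/s that is 00:18:45:04, i.e. DF 00:18:45;04.

00:18:45;04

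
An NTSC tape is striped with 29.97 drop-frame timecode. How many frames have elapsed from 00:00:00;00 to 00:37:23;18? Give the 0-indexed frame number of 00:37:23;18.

67240

As if non-drop at 30 labels/s: (0 × 3600 + 37 × 60 + 23) × 30 + 18 = 67308.
Minute boundaries passed: 37; those not divisible by 10: 37 − 3 = 34; dropped labels = 2 × 34 = 68.
Actual frame index = 67308 − 68 = 67240.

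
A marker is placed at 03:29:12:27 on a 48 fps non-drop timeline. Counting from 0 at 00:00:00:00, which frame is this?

602523

Total seconds to the label: (3 × 3600 + 29 × 60 + 12) = 12552.
Frame index = 12552 × 48 + 27 = 602523.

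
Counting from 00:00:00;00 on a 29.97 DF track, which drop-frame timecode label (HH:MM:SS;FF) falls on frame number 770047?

07:08:13;29

Ten DF minutes hold 17982 frames, so frame 770047 lies in block 42 (frames 755244–773225) with 14803 frames into that block.
The block's first minute is 1800 frames and the rest 1798 each; 14803 frames reaches minute 8, so 42 × 18 + 8 × 2 = 772 labels have been skipped so far.
Adding those back, label number 770047 + 772 = 770819 at 30 labels/s is 25693 s + 29 f = 7 h 8 min 13 s frame 29, i.e. 07:08:13;29.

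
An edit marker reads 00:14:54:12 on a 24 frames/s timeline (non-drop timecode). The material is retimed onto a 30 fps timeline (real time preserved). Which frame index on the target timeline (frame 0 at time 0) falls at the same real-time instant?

Source frame index: (0×3600 + 14×60 + 54) × 24 + 12 = 21468.
Real time: 21468 / (24) = 1789/2 s.
Target frame: (1789/2) × (30) = 26835.

frame 26835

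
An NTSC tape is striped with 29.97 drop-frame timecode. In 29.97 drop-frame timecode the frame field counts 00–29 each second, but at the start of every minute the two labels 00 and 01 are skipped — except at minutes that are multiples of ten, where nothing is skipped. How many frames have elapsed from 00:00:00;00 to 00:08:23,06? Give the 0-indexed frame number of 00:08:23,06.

15080

Complete 10-minute blocks: 0, each 17982 frames → 0.
Remaining 8 whole minutes in the current block: 1800 + 7 × 1798 = 14386 frames.
Within the current minute: 23 × 30 + 6 − 2 = 694 (labels ;00/;01 skipped at this minute). Total = 0 + 14386 + 694 = 15080.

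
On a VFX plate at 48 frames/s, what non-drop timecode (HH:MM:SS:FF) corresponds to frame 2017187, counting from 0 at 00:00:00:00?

11:40:24:35

2017187 ÷ 48 = 42024 full seconds, remainder 35 frames.
42024 s = 11 h 40 min 24 s.
Timecode: 11:40:24:35.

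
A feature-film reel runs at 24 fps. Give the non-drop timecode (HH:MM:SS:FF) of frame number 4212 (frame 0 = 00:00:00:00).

00:02:55:12

4212 ÷ 24 = 175 full seconds, remainder 12 frames.
175 s = 0 h 2 min 55 s.
Timecode: 00:02:55:12.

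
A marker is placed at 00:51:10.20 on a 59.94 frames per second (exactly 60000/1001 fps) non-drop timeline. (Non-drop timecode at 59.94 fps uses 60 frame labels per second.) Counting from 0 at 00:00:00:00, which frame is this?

frame 184220

Total seconds to the label: (0 × 3600 + 51 × 60 + 10) = 3070.
Frame index = 3070 × 60 + 20 = 184220.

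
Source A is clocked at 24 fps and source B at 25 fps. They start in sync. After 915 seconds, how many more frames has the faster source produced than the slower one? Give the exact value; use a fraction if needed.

915 frames

A emits 24 × 915 = 21960 frames; B emits 25 × 915 = 22875.
Difference = 915 frames; B is ahead of A.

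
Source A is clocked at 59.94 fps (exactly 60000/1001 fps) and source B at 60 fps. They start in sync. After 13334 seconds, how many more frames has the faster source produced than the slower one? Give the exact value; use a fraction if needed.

800040/1001 frames

A emits 60000/1001 × 13334 = 800040000/1001 frames; B emits 60 × 13334 = 800040.
Difference = 800040/1001 frames (≈ 799.2408); B is ahead of A.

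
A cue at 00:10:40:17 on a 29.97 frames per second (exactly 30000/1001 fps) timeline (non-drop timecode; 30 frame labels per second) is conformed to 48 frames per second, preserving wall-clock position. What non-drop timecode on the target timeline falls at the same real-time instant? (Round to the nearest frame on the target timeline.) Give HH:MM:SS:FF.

Source frame index: (0×3600 + 10×60 + 40) × 30 + 17 = 19217.
Real time: 19217 / (30000/1001) = 19236217/30000 s.
Target frame: (19236217/30000) × (48) = 19236217/625 ≈ 30777.947 → 30778.
At 48 labels/s: frame 30778 → 00:10:41:10.

00:10:41:10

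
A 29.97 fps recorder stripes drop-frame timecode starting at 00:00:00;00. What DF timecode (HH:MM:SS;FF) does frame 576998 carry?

05:20:52;14

Each 10-minute DF block holds 10 × 60 × 30 − 9 × 2 = 17982 frames. 576998 ÷ 17982 → 32 full blocks, remainder 1574.
Within the partial block the first minute is 1800 frames and each further minute 1798, so 0 further minute boundaries passed. Total skipped labels = 18 × 32 + 2 × 0 = 576.
Non-drop label index = 576998 + 576 = 577574; at 30 labels/s that is 05:20:52:14, i.e. DF 05:20:52;14.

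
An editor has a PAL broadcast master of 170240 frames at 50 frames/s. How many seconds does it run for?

Running time = 170240 / (50) = 3404.8 s.

3404.8 seconds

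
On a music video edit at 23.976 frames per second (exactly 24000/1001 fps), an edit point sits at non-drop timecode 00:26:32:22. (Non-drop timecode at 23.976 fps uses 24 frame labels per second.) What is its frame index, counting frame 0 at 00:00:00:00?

frame 38230

Total seconds to the label: (0 × 3600 + 26 × 60 + 32) = 1592.
Frame index = 1592 × 24 + 22 = 38230.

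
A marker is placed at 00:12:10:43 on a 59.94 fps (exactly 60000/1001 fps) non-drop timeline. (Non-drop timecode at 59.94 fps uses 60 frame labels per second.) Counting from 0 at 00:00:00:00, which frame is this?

Total seconds to the label: (0 × 3600 + 12 × 60 + 10) = 730.
Frame index = 730 × 60 + 43 = 43843.

frame 43843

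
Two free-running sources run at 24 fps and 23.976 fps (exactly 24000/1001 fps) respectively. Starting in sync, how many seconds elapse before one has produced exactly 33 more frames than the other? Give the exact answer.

1376.375 seconds

The gap grows by |24000/1001 − 24| = 24/1001 frames per second.
Time for a 33-frame gap: 33 ÷ (24/1001) = 1376.375 s.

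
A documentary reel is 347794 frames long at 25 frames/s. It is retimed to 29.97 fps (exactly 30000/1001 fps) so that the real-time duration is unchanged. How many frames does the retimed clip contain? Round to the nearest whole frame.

416936 frames

Frames at target rate = 347794 × (30000/1001) / (25) = 417352800/1001 ≈ 416935.864.
Nearest whole frame: 416936.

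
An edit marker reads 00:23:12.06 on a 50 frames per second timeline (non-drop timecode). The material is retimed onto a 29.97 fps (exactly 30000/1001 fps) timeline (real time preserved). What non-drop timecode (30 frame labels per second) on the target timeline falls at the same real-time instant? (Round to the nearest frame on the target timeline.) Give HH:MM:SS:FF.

00:23:10:22

Source frame index: (0×3600 + 23×60 + 12) × 50 + 6 = 69606.
Real time: 69606 / (50) = 34803/25 s.
Target frame: (34803/25) × (30000/1001) = 41763600/1001 ≈ 41721.878 → 41722.
At 30 labels/s: frame 41722 → 00:23:10:22.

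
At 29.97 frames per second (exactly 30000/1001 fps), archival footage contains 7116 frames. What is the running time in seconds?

Running time = 7116 / (30000/1001) = 237.4372 s.

237.4372 seconds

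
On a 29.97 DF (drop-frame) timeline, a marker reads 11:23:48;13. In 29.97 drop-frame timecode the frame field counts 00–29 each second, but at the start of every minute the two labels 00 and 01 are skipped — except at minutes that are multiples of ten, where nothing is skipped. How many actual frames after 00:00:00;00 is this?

1229623

Complete 10-minute blocks: 68, each 17982 frames → 1222776.
Remaining 3 whole minutes in the current block: 1800 + 2 × 1798 = 5396 frames.
Within the current minute: 48 × 30 + 13 − 2 = 1451 (labels ;00/;01 skipped at this minute). Total = 1222776 + 5396 + 1451 = 1229623.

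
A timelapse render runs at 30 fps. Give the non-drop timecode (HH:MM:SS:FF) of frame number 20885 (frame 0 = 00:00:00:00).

20885 ÷ 30 = 696 full seconds, remainder 5 frames.
696 s = 0 h 11 min 36 s.
Timecode: 00:11:36:05.

00:11:36:05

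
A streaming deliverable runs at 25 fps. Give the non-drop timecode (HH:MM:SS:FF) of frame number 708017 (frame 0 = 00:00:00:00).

708017 ÷ 25 = 28320 full seconds, remainder 17 frames.
28320 s = 7 h 52 min 0 s.
Timecode: 07:52:00:17.

07:52:00:17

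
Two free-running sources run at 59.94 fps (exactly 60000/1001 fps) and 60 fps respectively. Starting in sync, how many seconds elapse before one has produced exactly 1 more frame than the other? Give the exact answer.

1001/60 seconds

The gap grows by |60 − 60000/1001| = 60/1001 frames per second.
Time for a 1-frame gap: 1 ÷ (60/1001) = 1001/60 s.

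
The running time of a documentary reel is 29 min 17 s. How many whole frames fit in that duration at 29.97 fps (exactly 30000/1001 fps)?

29 min 17 s = 1757 s.
Frames = 1757 × 30000/1001 = 7530000/143 ≈ 52657.3427.
Complete frames: 52657.

52657 frames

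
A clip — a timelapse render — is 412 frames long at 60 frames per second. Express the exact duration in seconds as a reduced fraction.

Running time = 412 ÷ (60) = 412 × 1/60 = 103/15 s.

103/15 seconds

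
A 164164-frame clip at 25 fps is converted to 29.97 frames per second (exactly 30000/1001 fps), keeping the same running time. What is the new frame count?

196800 frames

Target frames = source frames × (target rate / source rate) = 164164 × (30000/1001)/(25) = 164164 × 1200/1001 = 196800.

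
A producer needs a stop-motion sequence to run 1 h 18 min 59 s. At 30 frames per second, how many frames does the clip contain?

142170 frames

1 h 18 min 59 s = 4739 s.
Frames = 4739 × 30 = 142170.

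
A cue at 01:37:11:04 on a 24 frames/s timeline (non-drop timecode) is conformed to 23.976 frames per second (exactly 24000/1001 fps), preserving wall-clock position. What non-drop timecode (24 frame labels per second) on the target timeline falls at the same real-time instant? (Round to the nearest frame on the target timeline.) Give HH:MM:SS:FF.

Source frame index: (1×3600 + 37×60 + 11) × 24 + 4 = 139948.
Real time: 139948 / (24) = 34987/6 s.
Target frame: (34987/6) × (24000/1001) = 139948000/1001 ≈ 139808.192 → 139808.
At 24 labels/s: frame 139808 → 01:37:05:08.

01:37:05:08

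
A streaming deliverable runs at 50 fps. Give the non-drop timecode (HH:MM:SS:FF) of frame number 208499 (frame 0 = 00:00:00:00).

208499 ÷ 50 = 4169 full seconds, remainder 49 frames.
4169 s = 1 h 9 min 29 s.
Timecode: 01:09:29:49.

01:09:29:49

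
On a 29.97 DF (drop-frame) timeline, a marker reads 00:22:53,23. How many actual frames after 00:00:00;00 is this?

Complete 10-minute blocks: 2, each 17982 frames → 35964.
Remaining 2 whole minutes in the current block: 1800 + 1 × 1798 = 3598 frames.
Within the current minute: 53 × 30 + 23 − 2 = 1611 (labels ;00/;01 skipped at this minute). Total = 35964 + 3598 + 1611 = 41173.

41173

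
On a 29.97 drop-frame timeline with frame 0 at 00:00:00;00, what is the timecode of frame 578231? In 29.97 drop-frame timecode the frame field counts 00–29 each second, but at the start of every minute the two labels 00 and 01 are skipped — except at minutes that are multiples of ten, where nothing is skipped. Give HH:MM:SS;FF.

Each 10-minute DF block holds 10 × 60 × 30 − 9 × 2 = 17982 frames. 578231 ÷ 17982 → 32 full blocks, remainder 2807.
Within the partial block the first minute is 1800 frames and each further minute 1798, so 1 further minute boundary passed. Total skipped labels = 18 × 32 + 2 × 1 = 578.
Non-drop label index = 578231 + 578 = 578809; at 30 labels/s that is 05:21:33:19, i.e. DF 05:21:33;19.

05:21:33;19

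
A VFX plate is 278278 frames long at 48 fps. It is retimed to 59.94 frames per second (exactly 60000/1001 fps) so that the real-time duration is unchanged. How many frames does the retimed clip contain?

347500 frames

Target frames = source frames × (target rate / source rate) = 278278 × (60000/1001)/(48) = 278278 × 1250/1001 = 347500.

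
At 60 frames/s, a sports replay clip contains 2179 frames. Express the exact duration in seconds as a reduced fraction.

Running time = 2179 ÷ (60) = 2179 × 1/60 = 2179/60 s.

2179/60 seconds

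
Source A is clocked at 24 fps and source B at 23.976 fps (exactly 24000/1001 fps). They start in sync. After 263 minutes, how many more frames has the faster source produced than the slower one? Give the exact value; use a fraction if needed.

378720/1001 frames

263 min = 15780 s.
A emits 24 × 15780 = 378720 frames; B emits 24000/1001 × 15780 = 378720000/1001.
Difference = 378720/1001 frames (≈ 378.3417); B is behind A.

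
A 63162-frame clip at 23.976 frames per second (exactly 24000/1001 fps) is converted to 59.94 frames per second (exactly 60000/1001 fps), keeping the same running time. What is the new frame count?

157905 frames

Target frames = source frames × (target rate / source rate) = 63162 × (60000/1001)/(24000/1001) = 63162 × 5/2 = 157905.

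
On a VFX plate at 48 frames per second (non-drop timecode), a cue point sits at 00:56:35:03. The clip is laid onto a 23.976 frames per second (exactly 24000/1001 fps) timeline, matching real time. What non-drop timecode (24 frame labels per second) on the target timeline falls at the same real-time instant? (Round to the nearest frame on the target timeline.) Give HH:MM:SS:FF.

00:56:31:16

Source frame index: (0×3600 + 56×60 + 35) × 48 + 3 = 162963.
Real time: 162963 / (48) = 54321/16 s.
Target frame: (54321/16) × (24000/1001) = 81481500/1001 ≈ 81400.100 → 81400.
At 24 labels/s: frame 81400 → 00:56:31:16.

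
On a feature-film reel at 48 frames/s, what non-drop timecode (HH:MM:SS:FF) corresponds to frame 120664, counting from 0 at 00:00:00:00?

120664 ÷ 48 = 2513 full seconds, remainder 40 frames.
2513 s = 0 h 41 min 53 s.
Timecode: 00:41:53:40.

00:41:53:40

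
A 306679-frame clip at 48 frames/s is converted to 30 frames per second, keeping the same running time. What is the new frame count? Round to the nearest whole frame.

191674 frames

Frames at target rate = 306679 × (30) / (48) = 1533395/8 ≈ 191674.375.
Nearest whole frame: 191674.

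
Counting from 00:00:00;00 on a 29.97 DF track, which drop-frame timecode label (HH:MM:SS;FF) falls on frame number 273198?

02:31:55;20

Ten DF minutes hold 17982 frames, so frame 273198 lies in block 15 (frames 269730–287711) with 3468 frames into that block.
The block's first minute is 1800 frames and the rest 1798 each; 3468 frames reaches minute 1, so 15 × 18 + 1 × 2 = 272 labels have been skipped so far.
Adding those back, label number 273198 + 272 = 273470 at 30 labels/s is 9115 s + 20 f = 2 h 31 min 55 s frame 20, i.e. 02:31:55;20.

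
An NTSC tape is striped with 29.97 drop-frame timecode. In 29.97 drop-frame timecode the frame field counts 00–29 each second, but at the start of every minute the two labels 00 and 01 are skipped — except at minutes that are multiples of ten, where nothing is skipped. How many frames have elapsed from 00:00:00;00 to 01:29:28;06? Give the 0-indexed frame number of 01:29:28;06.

160884

As if non-drop at 30 labels/s: (1 × 3600 + 29 × 60 + 28) × 30 + 6 = 161046.
Minute boundaries passed: 89; those not divisible by 10: 89 − 8 = 81; dropped labels = 2 × 81 = 162.
Actual frame index = 161046 − 162 = 160884.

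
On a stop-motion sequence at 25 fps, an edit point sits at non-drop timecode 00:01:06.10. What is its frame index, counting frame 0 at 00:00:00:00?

frame 1660

Total seconds to the label: (0 × 3600 + 1 × 60 + 6) = 66.
Frame index = 66 × 25 + 10 = 1660.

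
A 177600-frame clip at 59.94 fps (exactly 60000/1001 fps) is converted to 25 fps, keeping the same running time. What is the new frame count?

Target frames = source frames × (target rate / source rate) = 177600 × (25)/(60000/1001) = 177600 × 1001/2400 = 74074.

74074 frames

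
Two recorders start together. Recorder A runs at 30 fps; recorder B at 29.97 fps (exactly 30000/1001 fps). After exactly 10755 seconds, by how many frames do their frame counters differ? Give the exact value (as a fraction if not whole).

A emits 30 × 10755 = 322650 frames; B emits 30000/1001 × 10755 = 322650000/1001.
Difference = 322650/1001 frames (≈ 322.3277); B is behind A.

322650/1001 frames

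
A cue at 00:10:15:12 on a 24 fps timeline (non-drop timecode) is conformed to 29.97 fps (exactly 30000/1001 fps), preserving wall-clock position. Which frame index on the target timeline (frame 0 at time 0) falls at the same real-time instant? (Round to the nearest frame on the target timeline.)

frame 18447

Source frame index: (0×3600 + 10×60 + 15) × 24 + 12 = 14772.
Real time: 14772 / (24) = 1231/2 s.
Target frame: (1231/2) × (30000/1001) = 18465000/1001 ≈ 18446.553 → 18447.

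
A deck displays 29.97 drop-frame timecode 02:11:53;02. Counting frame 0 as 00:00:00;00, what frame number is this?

As if non-drop at 30 labels/s: (2 × 3600 + 11 × 60 + 53) × 30 + 2 = 237392.
Minute boundaries passed: 131; those not divisible by 10: 131 − 13 = 118; dropped labels = 2 × 118 = 236.
Actual frame index = 237392 − 236 = 237156.

237156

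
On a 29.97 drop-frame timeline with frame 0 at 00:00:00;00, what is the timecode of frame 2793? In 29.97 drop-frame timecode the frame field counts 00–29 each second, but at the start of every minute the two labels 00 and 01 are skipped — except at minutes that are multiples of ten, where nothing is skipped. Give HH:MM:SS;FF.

00:01:33;05

Each 10-minute DF block holds 10 × 60 × 30 − 9 × 2 = 17982 frames. 2793 ÷ 17982 → 0 full blocks, remainder 2793.
Within the partial block the first minute is 1800 frames and each further minute 1798, so 1 further minute boundary passed. Total skipped labels = 18 × 0 + 2 × 1 = 2.
Non-drop label index = 2793 + 2 = 2795; at 30 labels/s that is 00:01:33:05, i.e. DF 00:01:33;05.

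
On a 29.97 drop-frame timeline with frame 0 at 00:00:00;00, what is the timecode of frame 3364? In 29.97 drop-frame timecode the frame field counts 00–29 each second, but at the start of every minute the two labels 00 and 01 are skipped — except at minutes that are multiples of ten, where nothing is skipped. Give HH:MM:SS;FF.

00:01:52;06

Ten DF minutes hold 17982 frames, so frame 3364 lies in block 0 (frames 0–17981) with 3364 frames into that block.
The block's first minute is 1800 frames and the rest 1798 each; 3364 frames reaches minute 1, so 0 × 18 + 1 × 2 = 2 labels have been skipped so far.
Adding those back, label number 3364 + 2 = 3366 at 30 labels/s is 112 s + 6 f = 0 h 1 min 52 s frame 6, i.e. 00:01:52;06.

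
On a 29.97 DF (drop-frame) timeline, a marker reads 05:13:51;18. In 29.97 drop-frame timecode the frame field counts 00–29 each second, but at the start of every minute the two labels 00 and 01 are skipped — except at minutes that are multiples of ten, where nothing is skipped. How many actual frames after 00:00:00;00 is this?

Complete 10-minute blocks: 31, each 17982 frames → 557442.
Remaining 3 whole minutes in the current block: 1800 + 2 × 1798 = 5396 frames.
Within the current minute: 51 × 30 + 18 − 2 = 1546 (labels ;00/;01 skipped at this minute). Total = 557442 + 5396 + 1546 = 564384.

564384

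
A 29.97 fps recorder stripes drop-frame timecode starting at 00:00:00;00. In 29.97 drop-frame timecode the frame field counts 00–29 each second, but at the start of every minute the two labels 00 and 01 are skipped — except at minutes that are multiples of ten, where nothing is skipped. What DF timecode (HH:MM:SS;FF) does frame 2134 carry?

00:01:11;06

Each 10-minute DF block holds 10 × 60 × 30 − 9 × 2 = 17982 frames. 2134 ÷ 17982 → 0 full blocks, remainder 2134.
Within the partial block the first minute is 1800 frames and each further minute 1798, so 1 further minute boundary passed. Total skipped labels = 18 × 0 + 2 × 1 = 2.
Non-drop label index = 2134 + 2 = 2136; at 30 labels/s that is 00:01:11:06, i.e. DF 00:01:11;06.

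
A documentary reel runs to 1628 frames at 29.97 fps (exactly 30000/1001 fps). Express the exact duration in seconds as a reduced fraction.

Running time = 1628 ÷ (30000/1001) = 1628 × 1001/30000 = 407407/7500 s.

407407/7500 seconds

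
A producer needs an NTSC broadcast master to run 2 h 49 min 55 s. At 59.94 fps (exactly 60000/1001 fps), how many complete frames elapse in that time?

611088 frames

2 h 49 min 55 s = 10195 s.
Frames = 10195 × 60000/1001 = 611700000/1001 ≈ 611088.9111.
Complete frames: 611088.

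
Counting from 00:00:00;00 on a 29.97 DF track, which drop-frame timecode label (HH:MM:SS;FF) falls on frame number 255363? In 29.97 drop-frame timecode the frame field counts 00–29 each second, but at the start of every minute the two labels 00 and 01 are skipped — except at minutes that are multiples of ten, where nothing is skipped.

02:22:00;19

Ten DF minutes hold 17982 frames, so frame 255363 lies in block 14 (frames 251748–269729) with 3615 frames into that block.
The block's first minute is 1800 frames and the rest 1798 each; 3615 frames reaches minute 2, so 14 × 18 + 2 × 2 = 256 labels have been skipped so far.
Adding those back, label number 255363 + 256 = 255619 at 30 labels/s is 8520 s + 19 f = 2 h 22 min 0 s frame 19, i.e. 02:22:00;19.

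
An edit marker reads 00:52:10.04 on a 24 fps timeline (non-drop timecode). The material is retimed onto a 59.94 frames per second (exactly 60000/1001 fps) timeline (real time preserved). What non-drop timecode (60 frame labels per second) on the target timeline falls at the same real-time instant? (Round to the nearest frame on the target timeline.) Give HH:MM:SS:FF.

Source frame index: (0×3600 + 52×60 + 10) × 24 + 4 = 75124.
Real time: 75124 / (24) = 18781/6 s.
Target frame: (18781/6) × (60000/1001) = 26830000/143 ≈ 187622.378 → 187622.
At 60 labels/s: frame 187622 → 00:52:07:02.

00:52:07:02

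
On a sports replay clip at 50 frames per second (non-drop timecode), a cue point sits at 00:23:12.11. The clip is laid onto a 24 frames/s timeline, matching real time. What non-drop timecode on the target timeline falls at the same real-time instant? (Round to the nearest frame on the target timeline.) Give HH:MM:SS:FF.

00:23:12:05

Source frame index: (0×3600 + 23×60 + 12) × 50 + 11 = 69611.
Real time: 69611 / (50) = 69611/50 s.
Target frame: (69611/50) × (24) = 835332/25 ≈ 33413.280 → 33413.
At 24 labels/s: frame 33413 → 00:23:12:05.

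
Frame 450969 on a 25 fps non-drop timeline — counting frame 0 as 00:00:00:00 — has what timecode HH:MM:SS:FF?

450969 ÷ 25 = 18038 full seconds, remainder 19 frames.
18038 s = 5 h 0 min 38 s.
Timecode: 05:00:38:19.

05:00:38:19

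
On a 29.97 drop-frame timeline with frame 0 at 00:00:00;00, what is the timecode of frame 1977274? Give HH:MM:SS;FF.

Each 10-minute DF block holds 10 × 60 × 30 − 9 × 2 = 17982 frames. 1977274 ÷ 17982 → 109 full blocks, remainder 17236.
Within the partial block the first minute is 1800 frames and each further minute 1798, so 9 further minute boundaries passed. Total skipped labels = 18 × 109 + 2 × 9 = 1980.
Non-drop label index = 1977274 + 1980 = 1979254; at 30 labels/s that is 18:19:35:04, i.e. DF 18:19:35;04.

18:19:35;04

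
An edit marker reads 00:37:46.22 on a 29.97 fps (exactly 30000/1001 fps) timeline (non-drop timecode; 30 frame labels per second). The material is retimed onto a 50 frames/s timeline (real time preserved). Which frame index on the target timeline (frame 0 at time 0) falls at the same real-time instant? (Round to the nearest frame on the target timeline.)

frame 113450

Source frame index: (0×3600 + 37×60 + 46) × 30 + 22 = 68002.
Real time: 68002 / (30000/1001) = 34035001/15000 s.
Target frame: (34035001/15000) × (50) = 34035001/300 ≈ 113450.003 → 113450.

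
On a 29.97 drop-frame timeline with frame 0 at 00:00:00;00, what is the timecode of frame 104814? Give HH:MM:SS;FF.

Ten DF minutes hold 17982 frames, so frame 104814 lies in block 5 (frames 89910–107891) with 14904 frames into that block.
The block's first minute is 1800 frames and the rest 1798 each; 14904 frames reaches minute 8, so 5 × 18 + 8 × 2 = 106 labels have been skipped so far.
Adding those back, label number 104814 + 106 = 104920 at 30 labels/s is 3497 s + 10 f = 0 h 58 min 17 s frame 10, i.e. 00:58:17;10.

00:58:17;10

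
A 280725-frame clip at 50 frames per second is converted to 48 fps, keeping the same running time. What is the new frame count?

Target frames = source frames × (target rate / source rate) = 280725 × (48)/(50) = 280725 × 24/25 = 269496.

269496 frames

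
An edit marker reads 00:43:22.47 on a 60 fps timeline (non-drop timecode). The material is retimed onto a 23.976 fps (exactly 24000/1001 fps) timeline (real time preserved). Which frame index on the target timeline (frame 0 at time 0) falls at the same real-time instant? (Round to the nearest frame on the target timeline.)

Source frame index: (0×3600 + 43×60 + 22) × 60 + 47 = 156167.
Real time: 156167 / (60) = 156167/60 s.
Target frame: (156167/60) × (24000/1001) = 5678800/91 ≈ 62404.396 → 62404.

frame 62404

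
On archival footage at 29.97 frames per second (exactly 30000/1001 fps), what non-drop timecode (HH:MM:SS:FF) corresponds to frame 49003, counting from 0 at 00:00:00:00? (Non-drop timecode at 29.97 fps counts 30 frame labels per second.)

49003 ÷ 30 = 1633 full seconds, remainder 13 frames.
1633 s = 0 h 27 min 13 s.
Timecode: 00:27:13:13.

00:27:13:13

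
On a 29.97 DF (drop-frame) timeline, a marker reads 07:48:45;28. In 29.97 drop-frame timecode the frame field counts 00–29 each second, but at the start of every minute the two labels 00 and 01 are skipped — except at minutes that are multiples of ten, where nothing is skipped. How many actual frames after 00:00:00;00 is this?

842934

Complete 10-minute blocks: 46, each 17982 frames → 827172.
Remaining 8 whole minutes in the current block: 1800 + 7 × 1798 = 14386 frames.
Within the current minute: 45 × 30 + 28 − 2 = 1376 (labels ;00/;01 skipped at this minute). Total = 827172 + 14386 + 1376 = 842934.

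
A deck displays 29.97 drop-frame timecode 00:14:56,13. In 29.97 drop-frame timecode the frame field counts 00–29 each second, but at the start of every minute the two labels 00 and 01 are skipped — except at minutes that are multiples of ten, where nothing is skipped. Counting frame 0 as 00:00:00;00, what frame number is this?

As if non-drop at 30 labels/s: (0 × 3600 + 14 × 60 + 56) × 30 + 13 = 26893.
Minute boundaries passed: 14; those not divisible by 10: 14 − 1 = 13; dropped labels = 2 × 13 = 26.
Actual frame index = 26893 − 26 = 26867.

26867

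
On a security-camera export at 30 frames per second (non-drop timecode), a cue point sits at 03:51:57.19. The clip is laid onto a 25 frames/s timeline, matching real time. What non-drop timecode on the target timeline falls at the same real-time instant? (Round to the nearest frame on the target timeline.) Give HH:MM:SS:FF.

Source frame index: (3×3600 + 51×60 + 57) × 30 + 19 = 417529.
Real time: 417529 / (30) = 417529/30 s.
Target frame: (417529/30) × (25) = 2087645/6 ≈ 347940.833 → 347941.
At 25 labels/s: frame 347941 → 03:51:57:16.

03:51:57:16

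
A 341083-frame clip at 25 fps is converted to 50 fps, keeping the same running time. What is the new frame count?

Target frames = source frames × (target rate / source rate) = 341083 × (50)/(25) = 341083 × 2 = 682166.

682166 frames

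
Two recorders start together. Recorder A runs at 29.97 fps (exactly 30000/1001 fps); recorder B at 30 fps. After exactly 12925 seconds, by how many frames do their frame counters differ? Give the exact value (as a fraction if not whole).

35250/91 frames

A emits 30000/1001 × 12925 = 35250000/91 frames; B emits 30 × 12925 = 387750.
Difference = 35250/91 frames (≈ 387.3626); B is ahead of A.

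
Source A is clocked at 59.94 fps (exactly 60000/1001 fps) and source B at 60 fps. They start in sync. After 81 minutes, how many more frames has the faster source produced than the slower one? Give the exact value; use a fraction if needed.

291600/1001 frames

81 min = 4860 s.
A emits 60000/1001 × 4860 = 291600000/1001 frames; B emits 60 × 4860 = 291600.
Difference = 291600/1001 frames (≈ 291.3087); B is ahead of A.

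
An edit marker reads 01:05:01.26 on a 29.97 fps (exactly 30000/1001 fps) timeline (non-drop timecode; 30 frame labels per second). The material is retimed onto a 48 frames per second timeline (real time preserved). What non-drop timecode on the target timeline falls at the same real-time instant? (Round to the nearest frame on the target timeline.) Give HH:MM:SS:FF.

01:05:05:37

Source frame index: (1×3600 + 5×60 + 1) × 30 + 26 = 117056.
Real time: 117056 / (30000/1001) = 7323316/1875 s.
Target frame: (7323316/1875) × (48) = 117173056/625 ≈ 187476.890 → 187477.
At 48 labels/s: frame 187477 → 01:05:05:37.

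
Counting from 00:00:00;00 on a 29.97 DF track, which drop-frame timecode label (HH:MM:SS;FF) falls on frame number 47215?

Each 10-minute DF block holds 10 × 60 × 30 − 9 × 2 = 17982 frames. 47215 ÷ 17982 → 2 full blocks, remainder 11251.
Within the partial block the first minute is 1800 frames and each further minute 1798, so 6 further minute boundaries passed. Total skipped labels = 18 × 2 + 2 × 6 = 48.
Non-drop label index = 47215 + 48 = 47263; at 30 labels/s that is 00:26:15:13, i.e. DF 00:26:15;13.

00:26:15;13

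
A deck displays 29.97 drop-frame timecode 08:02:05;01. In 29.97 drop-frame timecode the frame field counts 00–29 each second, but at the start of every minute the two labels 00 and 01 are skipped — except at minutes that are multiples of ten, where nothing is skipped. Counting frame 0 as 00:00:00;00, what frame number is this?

866883

Complete 10-minute blocks: 48, each 17982 frames → 863136.
Remaining 2 whole minutes in the current block: 1800 + 1 × 1798 = 3598 frames.
Within the current minute: 5 × 30 + 1 − 2 = 149 (labels ;00/;01 skipped at this minute). Total = 863136 + 3598 + 149 = 866883.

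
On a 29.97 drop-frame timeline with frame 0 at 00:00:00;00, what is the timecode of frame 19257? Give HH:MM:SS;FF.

00:10:42;15

Ten DF minutes hold 17982 frames, so frame 19257 lies in block 1 (frames 17982–35963) with 1275 frames into that block.
The block's first minute is 1800 frames and the rest 1798 each; 1275 frames reaches minute 0, so 1 × 18 + 0 × 2 = 18 labels have been skipped so far.
Adding those back, label number 19257 + 18 = 19275 at 30 labels/s is 642 s + 15 f = 0 h 10 min 42 s frame 15, i.e. 00:10:42;15.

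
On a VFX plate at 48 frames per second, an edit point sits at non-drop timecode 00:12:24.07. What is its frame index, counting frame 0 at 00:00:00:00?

frame 35719

Total seconds to the label: (0 × 3600 + 12 × 60 + 24) = 744.
Frame index = 744 × 48 + 7 = 35719.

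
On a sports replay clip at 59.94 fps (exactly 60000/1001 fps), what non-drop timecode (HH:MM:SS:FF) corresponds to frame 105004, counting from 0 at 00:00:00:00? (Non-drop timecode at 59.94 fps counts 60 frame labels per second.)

105004 ÷ 60 = 1750 full seconds, remainder 4 frames.
1750 s = 0 h 29 min 10 s.
Timecode: 00:29:10:04.

00:29:10:04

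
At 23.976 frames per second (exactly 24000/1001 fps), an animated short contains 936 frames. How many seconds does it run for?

39.039 seconds

Running time = 936 / (24000/1001) = 39.039 s.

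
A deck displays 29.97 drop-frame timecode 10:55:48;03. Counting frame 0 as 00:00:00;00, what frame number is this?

1179263

As if non-drop at 30 labels/s: (10 × 3600 + 55 × 60 + 48) × 30 + 3 = 1180443.
Minute boundaries passed: 655; those not divisible by 10: 655 − 65 = 590; dropped labels = 2 × 590 = 1180.
Actual frame index = 1180443 − 1180 = 1179263.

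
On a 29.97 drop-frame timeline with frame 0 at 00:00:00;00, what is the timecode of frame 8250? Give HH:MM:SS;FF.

Ten DF minutes hold 17982 frames, so frame 8250 lies in block 0 (frames 0–17981) with 8250 frames into that block.
The block's first minute is 1800 frames and the rest 1798 each; 8250 frames reaches minute 4, so 0 × 18 + 4 × 2 = 8 labels have been skipped so far.
Adding those back, label number 8250 + 8 = 8258 at 30 labels/s is 275 s + 8 f = 0 h 4 min 35 s frame 8, i.e. 00:04:35;08.

00:04:35;08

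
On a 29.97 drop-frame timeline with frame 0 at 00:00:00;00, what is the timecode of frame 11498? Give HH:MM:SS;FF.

00:06:23;20

Each 10-minute DF block holds 10 × 60 × 30 − 9 × 2 = 17982 frames. 11498 ÷ 17982 → 0 full blocks, remainder 11498.
Within the partial block the first minute is 1800 frames and each further minute 1798, so 6 further minute boundaries passed. Total skipped labels = 18 × 0 + 2 × 6 = 12.
Non-drop label index = 11498 + 12 = 11510; at 30 labels/s that is 00:06:23:20, i.e. DF 00:06:23;20.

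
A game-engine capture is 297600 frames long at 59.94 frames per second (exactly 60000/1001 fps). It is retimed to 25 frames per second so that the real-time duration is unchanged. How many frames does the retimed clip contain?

124124 frames

Target frames = source frames × (target rate / source rate) = 297600 × (25)/(60000/1001) = 297600 × 1001/2400 = 124124.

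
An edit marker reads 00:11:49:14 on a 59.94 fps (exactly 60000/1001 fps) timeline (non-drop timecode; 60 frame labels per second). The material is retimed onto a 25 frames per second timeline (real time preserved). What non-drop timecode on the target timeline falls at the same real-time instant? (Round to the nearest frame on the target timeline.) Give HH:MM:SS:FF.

00:11:49:24

Source frame index: (0×3600 + 11×60 + 49) × 60 + 14 = 42554.
Real time: 42554 / (60000/1001) = 21298277/30000 s.
Target frame: (21298277/30000) × (25) = 21298277/1200 ≈ 17748.564 → 17749.
At 25 labels/s: frame 17749 → 00:11:49:24.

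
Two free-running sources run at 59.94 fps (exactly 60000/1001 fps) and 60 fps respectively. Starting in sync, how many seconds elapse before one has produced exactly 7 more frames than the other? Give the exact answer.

7007/60 seconds

The gap grows by |60 − 60000/1001| = 60/1001 frames per second.
Time for a 7-frame gap: 7 ÷ (60/1001) = 7007/60 s.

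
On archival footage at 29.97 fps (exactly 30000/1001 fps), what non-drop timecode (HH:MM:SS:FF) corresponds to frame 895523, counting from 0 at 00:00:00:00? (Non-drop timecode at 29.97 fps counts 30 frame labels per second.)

08:17:30:23

895523 ÷ 30 = 29850 full seconds, remainder 23 frames.
29850 s = 8 h 17 min 30 s.
Timecode: 08:17:30:23.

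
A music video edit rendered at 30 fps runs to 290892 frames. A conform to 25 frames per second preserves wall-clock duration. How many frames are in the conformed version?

242410 frames

Target frames = source frames × (target rate / source rate) = 290892 × (25)/(30) = 290892 × 5/6 = 242410.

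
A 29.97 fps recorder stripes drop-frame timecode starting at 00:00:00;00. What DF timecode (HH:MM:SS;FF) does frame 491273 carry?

04:33:12;05

Each 10-minute DF block holds 10 × 60 × 30 − 9 × 2 = 17982 frames. 491273 ÷ 17982 → 27 full blocks, remainder 5759.
Within the partial block the first minute is 1800 frames and each further minute 1798, so 3 further minute boundaries passed. Total skipped labels = 18 × 27 + 2 × 3 = 492.
Non-drop label index = 491273 + 492 = 491765; at 30 labels/s that is 04:33:12:05, i.e. DF 04:33:12;05.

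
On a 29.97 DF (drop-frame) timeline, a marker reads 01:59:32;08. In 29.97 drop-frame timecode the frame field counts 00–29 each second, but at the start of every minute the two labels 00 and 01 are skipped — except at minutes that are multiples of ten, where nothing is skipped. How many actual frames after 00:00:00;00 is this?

214952

As if non-drop at 30 labels/s: (1 × 3600 + 59 × 60 + 32) × 30 + 8 = 215168.
Minute boundaries passed: 119; those not divisible by 10: 119 − 11 = 108; dropped labels = 2 × 108 = 216.
Actual frame index = 215168 − 216 = 214952.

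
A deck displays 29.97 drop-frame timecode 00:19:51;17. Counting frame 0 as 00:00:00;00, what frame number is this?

35711

Complete 10-minute blocks: 1, each 17982 frames → 17982.
Remaining 9 whole minutes in the current block: 1800 + 8 × 1798 = 16184 frames.
Within the current minute: 51 × 30 + 17 − 2 = 1545 (labels ;00/;01 skipped at this minute). Total = 17982 + 16184 + 1545 = 35711.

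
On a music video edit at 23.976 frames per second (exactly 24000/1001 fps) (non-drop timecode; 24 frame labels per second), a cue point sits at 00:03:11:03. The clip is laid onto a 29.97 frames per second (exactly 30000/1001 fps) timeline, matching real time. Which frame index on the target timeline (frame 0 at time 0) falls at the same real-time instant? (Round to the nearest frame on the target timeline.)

frame 5734

Source frame index: (0×3600 + 3×60 + 11) × 24 + 3 = 4587.
Real time: 4587 / (24000/1001) = 1530529/8000 s.
Target frame: (1530529/8000) × (30000/1001) = 22935/4 ≈ 5733.750 → 5734.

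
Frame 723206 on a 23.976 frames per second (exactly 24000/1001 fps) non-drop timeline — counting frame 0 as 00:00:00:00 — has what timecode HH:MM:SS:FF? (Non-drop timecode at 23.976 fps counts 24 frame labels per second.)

08:22:13:14

723206 ÷ 24 = 30133 full seconds, remainder 14 frames.
30133 s = 8 h 22 min 13 s.
Timecode: 08:22:13:14.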